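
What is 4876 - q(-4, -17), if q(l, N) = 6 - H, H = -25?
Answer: 4845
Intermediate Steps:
q(l, N) = 31 (q(l, N) = 6 - 1*(-25) = 6 + 25 = 31)
4876 - q(-4, -17) = 4876 - 1*31 = 4876 - 31 = 4845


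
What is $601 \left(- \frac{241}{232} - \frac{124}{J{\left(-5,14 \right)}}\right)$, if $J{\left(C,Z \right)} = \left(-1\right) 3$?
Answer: $\frac{16855045}{696} \approx 24217.0$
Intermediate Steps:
$J{\left(C,Z \right)} = -3$
$601 \left(- \frac{241}{232} - \frac{124}{J{\left(-5,14 \right)}}\right) = 601 \left(- \frac{241}{232} - \frac{124}{-3}\right) = 601 \left(\left(-241\right) \frac{1}{232} - - \frac{124}{3}\right) = 601 \left(- \frac{241}{232} + \frac{124}{3}\right) = 601 \cdot \frac{28045}{696} = \frac{16855045}{696}$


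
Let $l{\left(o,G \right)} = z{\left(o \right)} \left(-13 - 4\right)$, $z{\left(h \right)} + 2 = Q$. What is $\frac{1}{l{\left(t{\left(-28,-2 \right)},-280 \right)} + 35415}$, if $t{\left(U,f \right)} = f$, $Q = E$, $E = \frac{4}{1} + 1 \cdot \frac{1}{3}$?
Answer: $\frac{3}{106126} \approx 2.8268 \cdot 10^{-5}$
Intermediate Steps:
$E = \frac{13}{3}$ ($E = 4 \cdot 1 + 1 \cdot \frac{1}{3} = 4 + \frac{1}{3} = \frac{13}{3} \approx 4.3333$)
$Q = \frac{13}{3} \approx 4.3333$
$z{\left(h \right)} = \frac{7}{3}$ ($z{\left(h \right)} = -2 + \frac{13}{3} = \frac{7}{3}$)
$l{\left(o,G \right)} = - \frac{119}{3}$ ($l{\left(o,G \right)} = \frac{7 \left(-13 - 4\right)}{3} = \frac{7}{3} \left(-17\right) = - \frac{119}{3}$)
$\frac{1}{l{\left(t{\left(-28,-2 \right)},-280 \right)} + 35415} = \frac{1}{- \frac{119}{3} + 35415} = \frac{1}{\frac{106126}{3}} = \frac{3}{106126}$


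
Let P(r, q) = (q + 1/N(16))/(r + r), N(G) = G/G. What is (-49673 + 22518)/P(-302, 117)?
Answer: 8200810/59 ≈ 1.3900e+5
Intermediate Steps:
N(G) = 1
P(r, q) = (1 + q)/(2*r) (P(r, q) = (q + 1/1)/(r + r) = (q + 1)/((2*r)) = (1 + q)*(1/(2*r)) = (1 + q)/(2*r))
(-49673 + 22518)/P(-302, 117) = (-49673 + 22518)/(((1/2)*(1 + 117)/(-302))) = -27155/((1/2)*(-1/302)*118) = -27155/(-59/302) = -27155*(-302/59) = 8200810/59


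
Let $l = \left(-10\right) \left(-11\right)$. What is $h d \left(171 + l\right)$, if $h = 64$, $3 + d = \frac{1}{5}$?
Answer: $- \frac{251776}{5} \approx -50355.0$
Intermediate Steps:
$d = - \frac{14}{5}$ ($d = -3 + \frac{1}{5} = - \frac{14}{5} \approx -2.8$)
$l = 110$
$h d \left(171 + l\right) = 64 \left(- \frac{14}{5}\right) \left(171 + 110\right) = \left(- \frac{896}{5}\right) 281 = - \frac{251776}{5}$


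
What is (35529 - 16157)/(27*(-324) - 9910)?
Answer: -9686/9329 ≈ -1.0383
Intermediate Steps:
(35529 - 16157)/(27*(-324) - 9910) = 19372/(-8748 - 9910) = 19372/(-18658) = 19372*(-1/18658) = -9686/9329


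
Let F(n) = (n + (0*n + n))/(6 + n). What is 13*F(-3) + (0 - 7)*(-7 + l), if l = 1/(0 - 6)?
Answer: 145/6 ≈ 24.167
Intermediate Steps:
F(n) = 2*n/(6 + n) (F(n) = (n + (0 + n))/(6 + n) = (n + n)/(6 + n) = (2*n)/(6 + n) = 2*n/(6 + n))
l = -⅙ (l = 1/(-6) = -⅙ ≈ -0.16667)
13*F(-3) + (0 - 7)*(-7 + l) = 13*(2*(-3)/(6 - 3)) + (0 - 7)*(-7 - ⅙) = 13*(2*(-3)/3) - 7*(-43/6) = 13*(2*(-3)*(⅓)) + 301/6 = 13*(-2) + 301/6 = -26 + 301/6 = 145/6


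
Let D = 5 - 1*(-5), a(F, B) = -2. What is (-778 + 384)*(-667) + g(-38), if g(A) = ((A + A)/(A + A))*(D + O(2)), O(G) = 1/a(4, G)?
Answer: 525615/2 ≈ 2.6281e+5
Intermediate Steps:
O(G) = -1/2 (O(G) = 1/(-2) = -1/2)
D = 10 (D = 5 + 5 = 10)
g(A) = 19/2 (g(A) = ((A + A)/(A + A))*(10 - 1/2) = ((2*A)/((2*A)))*(19/2) = ((2*A)*(1/(2*A)))*(19/2) = 1*(19/2) = 19/2)
(-778 + 384)*(-667) + g(-38) = (-778 + 384)*(-667) + 19/2 = -394*(-667) + 19/2 = 262798 + 19/2 = 525615/2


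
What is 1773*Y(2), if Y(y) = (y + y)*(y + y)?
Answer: 28368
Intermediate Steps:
Y(y) = 4*y**2 (Y(y) = (2*y)*(2*y) = 4*y**2)
1773*Y(2) = 1773*(4*2**2) = 1773*(4*4) = 1773*16 = 28368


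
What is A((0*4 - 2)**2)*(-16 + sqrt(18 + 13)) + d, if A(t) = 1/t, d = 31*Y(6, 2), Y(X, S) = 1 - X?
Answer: -159 + sqrt(31)/4 ≈ -157.61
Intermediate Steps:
d = -155 (d = 31*(1 - 1*6) = 31*(1 - 6) = 31*(-5) = -155)
A((0*4 - 2)**2)*(-16 + sqrt(18 + 13)) + d = (-16 + sqrt(18 + 13))/((0*4 - 2)**2) - 155 = (-16 + sqrt(31))/((0 - 2)**2) - 155 = (-16 + sqrt(31))/((-2)**2) - 155 = (-16 + sqrt(31))/4 - 155 = (-4 + sqrt(31)/4) - 155 = -159 + sqrt(31)/4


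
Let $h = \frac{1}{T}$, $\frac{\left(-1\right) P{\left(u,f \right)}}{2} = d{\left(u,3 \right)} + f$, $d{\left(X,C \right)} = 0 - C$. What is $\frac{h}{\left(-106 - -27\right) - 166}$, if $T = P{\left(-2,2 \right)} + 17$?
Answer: $- \frac{1}{4655} \approx -0.00021482$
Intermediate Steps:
$d{\left(X,C \right)} = - C$
$P{\left(u,f \right)} = 6 - 2 f$ ($P{\left(u,f \right)} = - 2 \left(\left(-1\right) 3 + f\right) = - 2 \left(-3 + f\right) = 6 - 2 f$)
$T = 19$ ($T = \left(6 - 4\right) + 17 = 2 + 17 = 19$)
$h = \frac{1}{19} \approx 0.052632$
$\frac{h}{\left(-106 - -27\right) - 166} = \frac{1}{19 \left(\left(-106 - -27\right) - 166\right)} = \frac{1}{19 \left(\left(-106 + 27\right) - 166\right)} = \frac{1}{19 \left(-79 - 166\right)} = \frac{1}{19 \left(-245\right)} = \frac{1}{19} \left(- \frac{1}{245}\right) = - \frac{1}{4655}$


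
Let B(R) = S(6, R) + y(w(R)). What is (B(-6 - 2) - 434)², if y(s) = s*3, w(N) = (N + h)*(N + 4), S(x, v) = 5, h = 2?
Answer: 127449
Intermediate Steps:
w(N) = (2 + N)*(4 + N) (w(N) = (N + 2)*(N + 4) = (2 + N)*(4 + N))
y(s) = 3*s
B(R) = 29 + 3*R² + 18*R (B(R) = 5 + 3*(8 + R² + 6*R) = 5 + (24 + 3*R² + 18*R) = 29 + 3*R² + 18*R)
(B(-6 - 2) - 434)² = ((29 + 3*(-6 - 2)² + 18*(-6 - 2)) - 434)² = ((29 + 3*(-8)² + 18*(-8)) - 434)² = ((29 + 3*64 - 144) - 434)² = ((29 + 192 - 144) - 434)² = (77 - 434)² = (-357)² = 127449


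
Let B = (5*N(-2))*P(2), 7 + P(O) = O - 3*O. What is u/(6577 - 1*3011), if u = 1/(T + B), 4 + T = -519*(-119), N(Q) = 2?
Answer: 1/219833202 ≈ 4.5489e-9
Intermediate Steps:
P(O) = -7 - 2*O (P(O) = -7 + (O - 3*O) = -7 - 2*O)
B = -110 (B = (5*2)*(-7 - 2*2) = 10*(-7 - 4) = 10*(-11) = -110)
T = 61757 (T = -4 - 519*(-119) = -4 + 61761 = 61757)
u = 1/61647 (u = 1/(61757 - 110) = 1/61647 ≈ 1.6221e-5)
u/(6577 - 1*3011) = 1/(61647*(6577 - 1*3011)) = 1/(61647*(6577 - 3011)) = (1/61647)/3566 = (1/61647)*(1/3566) = 1/219833202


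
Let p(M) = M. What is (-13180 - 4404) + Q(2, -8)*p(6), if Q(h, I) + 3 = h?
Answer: -17590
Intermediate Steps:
Q(h, I) = -3 + h
(-13180 - 4404) + Q(2, -8)*p(6) = (-13180 - 4404) + (-3 + 2)*6 = -17584 - 1*6 = -17584 - 6 = -17590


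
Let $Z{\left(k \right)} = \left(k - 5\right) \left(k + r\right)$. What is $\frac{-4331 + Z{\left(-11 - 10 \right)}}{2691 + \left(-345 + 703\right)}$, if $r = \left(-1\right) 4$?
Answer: $- \frac{3681}{3049} \approx -1.2073$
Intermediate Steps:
$r = -4$
$Z{\left(k \right)} = \left(-5 + k\right) \left(-4 + k\right)$ ($Z{\left(k \right)} = \left(k - 5\right) \left(k - 4\right) = \left(-5 + k\right) \left(-4 + k\right)$)
$\frac{-4331 + Z{\left(-11 - 10 \right)}}{2691 + \left(-345 + 703\right)} = \frac{-4331 + \left(20 + \left(-11 - 10\right)^{2} - 9 \left(-11 - 10\right)\right)}{2691 + \left(-345 + 703\right)} = \frac{-4331 + \left(20 + \left(-11 - 10\right)^{2} - 9 \left(-11 - 10\right)\right)}{2691 + 358} = \frac{-4331 + \left(20 + \left(-21\right)^{2} - -189\right)}{3049} = \left(-4331 + \left(20 + 441 + 189\right)\right) \frac{1}{3049} = \left(-4331 + 650\right) \frac{1}{3049} = \left(-3681\right) \frac{1}{3049} = - \frac{3681}{3049}$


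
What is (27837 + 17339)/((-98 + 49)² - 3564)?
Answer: -45176/1163 ≈ -38.844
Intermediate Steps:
(27837 + 17339)/((-98 + 49)² - 3564) = 45176/((-49)² - 3564) = 45176/(2401 - 3564) = 45176/(-1163) = 45176*(-1/1163) = -45176/1163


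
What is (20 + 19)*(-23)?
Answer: -897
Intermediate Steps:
(20 + 19)*(-23) = 39*(-23) = -897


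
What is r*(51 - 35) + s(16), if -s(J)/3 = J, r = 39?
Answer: 576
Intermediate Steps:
s(J) = -3*J
r*(51 - 35) + s(16) = 39*(51 - 35) - 3*16 = 39*16 - 48 = 624 - 48 = 576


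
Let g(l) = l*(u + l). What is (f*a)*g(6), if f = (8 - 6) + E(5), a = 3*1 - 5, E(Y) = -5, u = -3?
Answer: 108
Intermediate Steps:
g(l) = l*(-3 + l)
a = -2 (a = 3 - 5 = -2)
f = -3 (f = (8 - 6) - 5 = 2 - 5 = -3)
(f*a)*g(6) = (-3*(-2))*(6*(-3 + 6)) = 6*(6*3) = 6*18 = 108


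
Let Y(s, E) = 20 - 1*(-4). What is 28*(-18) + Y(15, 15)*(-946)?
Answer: -23208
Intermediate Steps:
Y(s, E) = 24 (Y(s, E) = 20 + 4 = 24)
28*(-18) + Y(15, 15)*(-946) = 28*(-18) + 24*(-946) = -504 - 22704 = -23208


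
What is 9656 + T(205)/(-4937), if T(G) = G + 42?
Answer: 47671425/4937 ≈ 9656.0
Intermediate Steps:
T(G) = 42 + G
9656 + T(205)/(-4937) = 9656 + (42 + 205)/(-4937) = 9656 + 247*(-1/4937) = 9656 - 247/4937 = 47671425/4937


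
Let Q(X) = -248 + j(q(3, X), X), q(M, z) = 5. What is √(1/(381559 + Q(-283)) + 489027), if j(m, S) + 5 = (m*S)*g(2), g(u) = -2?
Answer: √18040263062380882/192068 ≈ 699.30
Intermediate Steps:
j(m, S) = -5 - 2*S*m (j(m, S) = -5 + (m*S)*(-2) = -5 + (S*m)*(-2) = -5 - 2*S*m)
Q(X) = -253 - 10*X (Q(X) = -248 + (-5 - 2*X*5) = -248 + (-5 - 10*X) = -253 - 10*X)
√(1/(381559 + Q(-283)) + 489027) = √(1/(381559 + (-253 - 10*(-283))) + 489027) = √(1/(381559 + (-253 + 2830)) + 489027) = √(1/(381559 + 2577) + 489027) = √(1/384136 + 489027) = √(187852875673/384136) = √18040263062380882/192068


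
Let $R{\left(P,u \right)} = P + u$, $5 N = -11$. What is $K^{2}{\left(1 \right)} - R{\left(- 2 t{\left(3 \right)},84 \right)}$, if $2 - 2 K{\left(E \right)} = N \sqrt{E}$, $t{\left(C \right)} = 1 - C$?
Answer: $- \frac{8359}{100} \approx -83.59$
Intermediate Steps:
$N = - \frac{11}{5}$ ($N = \frac{1}{5} \left(-11\right) = - \frac{11}{5} \approx -2.2$)
$K{\left(E \right)} = 1 + \frac{11 \sqrt{E}}{10}$ ($K{\left(E \right)} = 1 - \frac{\left(- \frac{11}{5}\right) \sqrt{E}}{2} = 1 + \frac{11 \sqrt{E}}{10}$)
$K^{2}{\left(1 \right)} - R{\left(- 2 t{\left(3 \right)},84 \right)} = \left(1 + \frac{11 \sqrt{1}}{10}\right)^{2} - \left(- 2 \left(1 - 3\right) + 84\right) = \left(1 + \frac{11}{10} \cdot 1\right)^{2} - \left(- 2 \left(1 - 3\right) + 84\right) = \left(1 + \frac{11}{10}\right)^{2} - \left(\left(-2\right) \left(-2\right) + 84\right) = \left(\frac{21}{10}\right)^{2} - \left(4 + 84\right) = \frac{441}{100} - 88 = - \frac{8359}{100}$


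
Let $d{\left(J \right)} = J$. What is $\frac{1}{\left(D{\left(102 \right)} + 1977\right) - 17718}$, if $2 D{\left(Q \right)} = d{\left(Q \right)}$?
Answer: $- \frac{1}{15690} \approx -6.3735 \cdot 10^{-5}$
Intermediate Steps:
$D{\left(Q \right)} = \frac{Q}{2}$
$\frac{1}{\left(D{\left(102 \right)} + 1977\right) - 17718} = \frac{1}{\left(\frac{1}{2} \cdot 102 + 1977\right) - 17718} = \frac{1}{\left(51 + 1977\right) - 17718} = \frac{1}{2028 - 17718} = \frac{1}{-15690} = - \frac{1}{15690}$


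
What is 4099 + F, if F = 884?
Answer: 4983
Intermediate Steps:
4099 + F = 4099 + 884 = 4983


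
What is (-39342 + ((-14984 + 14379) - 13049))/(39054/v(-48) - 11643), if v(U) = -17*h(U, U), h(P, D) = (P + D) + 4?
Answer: 1801864/395013 ≈ 4.5615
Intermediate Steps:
h(P, D) = 4 + D + P (h(P, D) = (D + P) + 4 = 4 + D + P)
v(U) = -68 - 34*U (v(U) = -17*(4 + U + U) = -17*(4 + 2*U) = -68 - 34*U)
(-39342 + ((-14984 + 14379) - 13049))/(39054/v(-48) - 11643) = (-39342 + ((-14984 + 14379) - 13049))/(39054/(-68 - 34*(-48)) - 11643) = (-39342 + (-605 - 13049))/(39054/(-68 + 1632) - 11643) = (-39342 - 13654)/(39054/1564 - 11643) = -52996/(39054*(1/1564) - 11643) = -52996/(849/34 - 11643) = -52996/(-395013/34) = -52996*(-34/395013) = 1801864/395013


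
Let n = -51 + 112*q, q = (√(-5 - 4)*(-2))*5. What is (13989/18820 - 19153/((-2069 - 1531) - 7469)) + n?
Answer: -10108943879/208318580 - 3360*I ≈ -48.526 - 3360.0*I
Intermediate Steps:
q = -30*I (q = (√(-9)*(-2))*5 = ((3*I)*(-2))*5 = -6*I*5 = -30*I ≈ -30.0*I)
n = -51 - 3360*I (n = -51 + 112*(-30*I) = -51 - 3360*I ≈ -51.0 - 3360.0*I)
(13989/18820 - 19153/((-2069 - 1531) - 7469)) + n = (13989/18820 - 19153/((-2069 - 1531) - 7469)) + (-51 - 3360*I) = (13989*(1/18820) - 19153/(-3600 - 7469)) + (-51 - 3360*I) = (13989/18820 - 19153/(-11069)) + (-51 - 3360*I) = (13989/18820 - 19153*(-1/11069)) + (-51 - 3360*I) = (13989/18820 + 19153/11069) + (-51 - 3360*I) = 515303701/208318580 + (-51 - 3360*I) = -10108943879/208318580 - 3360*I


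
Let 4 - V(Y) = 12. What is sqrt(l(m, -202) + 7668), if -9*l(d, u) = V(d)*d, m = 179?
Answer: 2*sqrt(17611)/3 ≈ 88.471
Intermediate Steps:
V(Y) = -8 (V(Y) = 4 - 1*12 = 4 - 12 = -8)
l(d, u) = 8*d/9 (l(d, u) = -(-8)*d/9 = 8*d/9)
sqrt(l(m, -202) + 7668) = sqrt((8/9)*179 + 7668) = sqrt(1432/9 + 7668) = sqrt(70444/9) = 2*sqrt(17611)/3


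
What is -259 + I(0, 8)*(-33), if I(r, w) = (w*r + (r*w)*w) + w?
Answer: -523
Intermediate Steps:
I(r, w) = w + r*w + r*w**2 (I(r, w) = (r*w + r*w**2) + w = w + r*w + r*w**2)
-259 + I(0, 8)*(-33) = -259 + (8*(1 + 0 + 0*8))*(-33) = -259 + (8*(1 + 0 + 0))*(-33) = -259 + (8*1)*(-33) = -259 + 8*(-33) = -259 - 264 = -523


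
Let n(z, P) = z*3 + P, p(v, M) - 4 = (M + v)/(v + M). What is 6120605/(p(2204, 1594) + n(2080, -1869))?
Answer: 6120605/4376 ≈ 1398.7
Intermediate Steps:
p(v, M) = 5 (p(v, M) = 4 + (M + v)/(v + M) = 4 + (M + v)/(M + v) = 4 + 1 = 5)
n(z, P) = P + 3*z (n(z, P) = 3*z + P = P + 3*z)
6120605/(p(2204, 1594) + n(2080, -1869)) = 6120605/(5 + (-1869 + 3*2080)) = 6120605/(5 + (-1869 + 6240)) = 6120605/(5 + 4371) = 6120605/4376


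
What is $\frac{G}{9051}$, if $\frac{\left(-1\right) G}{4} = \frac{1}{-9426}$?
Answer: $\frac{2}{42657363} \approx 4.6885 \cdot 10^{-8}$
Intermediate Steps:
$G = \frac{2}{4713}$ ($G = - \frac{4}{-9426} = \left(-4\right) \left(- \frac{1}{9426}\right) = \frac{2}{4713} \approx 0.00042436$)
$\frac{G}{9051} = \frac{2}{4713 \cdot 9051} = \frac{2}{4713} \cdot \frac{1}{9051} = \frac{2}{42657363}$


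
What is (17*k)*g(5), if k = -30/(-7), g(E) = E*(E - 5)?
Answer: 0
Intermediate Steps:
g(E) = E*(-5 + E)
k = 30/7 (k = -30*(-⅐) = 30/7 ≈ 4.2857)
(17*k)*g(5) = (17*(30/7))*(5*(-5 + 5)) = 510*(5*0)/7 = (510/7)*0 = 0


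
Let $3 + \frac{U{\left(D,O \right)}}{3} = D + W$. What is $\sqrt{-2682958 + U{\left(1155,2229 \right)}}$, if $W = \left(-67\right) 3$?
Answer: $i \sqrt{2680105} \approx 1637.1 i$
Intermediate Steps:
$W = -201$
$U{\left(D,O \right)} = -612 + 3 D$ ($U{\left(D,O \right)} = -9 + 3 \left(D - 201\right) = -9 + 3 \left(-201 + D\right) = -9 + \left(-603 + 3 D\right) = -612 + 3 D$)
$\sqrt{-2682958 + U{\left(1155,2229 \right)}} = \sqrt{-2682958 + \left(-612 + 3 \cdot 1155\right)} = \sqrt{-2682958 + \left(-612 + 3465\right)} = \sqrt{-2682958 + 2853} = \sqrt{-2680105} = i \sqrt{2680105}$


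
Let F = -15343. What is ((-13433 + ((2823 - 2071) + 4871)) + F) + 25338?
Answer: 2185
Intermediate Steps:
((-13433 + ((2823 - 2071) + 4871)) + F) + 25338 = ((-13433 + ((2823 - 2071) + 4871)) - 15343) + 25338 = ((-13433 + (752 + 4871)) - 15343) + 25338 = ((-13433 + 5623) - 15343) + 25338 = (-7810 - 15343) + 25338 = -23153 + 25338 = 2185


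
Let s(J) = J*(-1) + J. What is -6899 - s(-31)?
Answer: -6899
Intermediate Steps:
s(J) = 0 (s(J) = -J + J = 0)
-6899 - s(-31) = -6899 - 1*0 = -6899 + 0 = -6899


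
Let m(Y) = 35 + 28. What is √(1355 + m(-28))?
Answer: √1418 ≈ 37.656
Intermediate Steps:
m(Y) = 63
√(1355 + m(-28)) = √(1355 + 63) = √1418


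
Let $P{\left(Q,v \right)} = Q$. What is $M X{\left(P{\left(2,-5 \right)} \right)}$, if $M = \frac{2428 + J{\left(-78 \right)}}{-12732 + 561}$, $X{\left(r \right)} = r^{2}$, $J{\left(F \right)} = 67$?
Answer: $- \frac{9980}{12171} \approx -0.81998$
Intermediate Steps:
$M = - \frac{2495}{12171}$ ($M = \frac{2428 + 67}{-12732 + 561} = \frac{2495}{-12171} = 2495 \left(- \frac{1}{12171}\right) = - \frac{2495}{12171} \approx -0.205$)
$M X{\left(P{\left(2,-5 \right)} \right)} = - \frac{2495 \cdot 2^{2}}{12171} = \left(- \frac{2495}{12171}\right) 4 = - \frac{9980}{12171}$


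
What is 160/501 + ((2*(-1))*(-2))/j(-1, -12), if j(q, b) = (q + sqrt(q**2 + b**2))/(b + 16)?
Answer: 647/1503 + sqrt(145)/9 ≈ 1.7684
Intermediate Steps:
j(q, b) = (q + sqrt(b**2 + q**2))/(16 + b)
160/501 + ((2*(-1))*(-2))/j(-1, -12) = 160/501 + ((2*(-1))*(-2))/(((-1 + sqrt((-12)**2 + (-1)**2))/(16 - 12))) = 160*(1/501) + (-2*(-2))/(((-1 + sqrt(144 + 1))/4)) = 160/501 + 4/(((-1 + sqrt(145))/4)) = 160/501 + 4/(-1/4 + sqrt(145)/4)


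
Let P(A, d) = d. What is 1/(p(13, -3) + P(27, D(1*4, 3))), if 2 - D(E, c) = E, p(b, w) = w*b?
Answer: -1/41 ≈ -0.024390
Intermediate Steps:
p(b, w) = b*w
D(E, c) = 2 - E
1/(p(13, -3) + P(27, D(1*4, 3))) = 1/(13*(-3) + (2 - 4)) = 1/(-39 + (2 - 1*4)) = 1/(-39 + (2 - 4)) = 1/(-39 - 2) = 1/(-41) = -1/41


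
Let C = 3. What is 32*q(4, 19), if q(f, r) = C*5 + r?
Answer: 1088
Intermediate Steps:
q(f, r) = 15 + r (q(f, r) = 3*5 + r = 15 + r)
32*q(4, 19) = 32*(15 + 19) = 32*34 = 1088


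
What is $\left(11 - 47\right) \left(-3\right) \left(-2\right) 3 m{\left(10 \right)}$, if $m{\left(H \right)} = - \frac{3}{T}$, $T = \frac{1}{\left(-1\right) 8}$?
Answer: $-15552$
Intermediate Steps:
$T = - \frac{1}{8}$ ($T = \frac{1}{-8} = - \frac{1}{8} \approx -0.125$)
$m{\left(H \right)} = 24$ ($m{\left(H \right)} = - \frac{3}{- \frac{1}{8}} = \left(-3\right) \left(-8\right) = 24$)
$\left(11 - 47\right) \left(-3\right) \left(-2\right) 3 m{\left(10 \right)} = \left(11 - 47\right) \left(-3\right) \left(-2\right) 3 \cdot 24 = \left(11 - 47\right) 6 \cdot 3 \cdot 24 = \left(-36\right) 18 \cdot 24 = \left(-648\right) 24 = -15552$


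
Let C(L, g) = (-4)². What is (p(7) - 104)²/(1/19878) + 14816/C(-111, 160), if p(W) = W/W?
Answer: 210886628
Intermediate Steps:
p(W) = 1
C(L, g) = 16
(p(7) - 104)²/(1/19878) + 14816/C(-111, 160) = (1 - 104)²/(1/19878) + 14816/16 = (-103)²/(1/19878) + 14816*(1/16) = 10609*19878 + 926 = 210885702 + 926 = 210886628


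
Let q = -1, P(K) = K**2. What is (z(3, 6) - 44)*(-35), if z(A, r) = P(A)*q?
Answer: 1855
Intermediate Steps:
z(A, r) = -A**2 (z(A, r) = A**2*(-1) = -A**2)
(z(3, 6) - 44)*(-35) = (-1*3**2 - 44)*(-35) = (-1*9 - 44)*(-35) = (-9 - 44)*(-35) = -53*(-35) = 1855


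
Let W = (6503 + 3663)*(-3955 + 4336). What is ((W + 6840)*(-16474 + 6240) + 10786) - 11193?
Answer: -39708800531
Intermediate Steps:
W = 3873246 (W = 10166*381 = 3873246)
((W + 6840)*(-16474 + 6240) + 10786) - 11193 = ((3873246 + 6840)*(-16474 + 6240) + 10786) - 11193 = (3880086*(-10234) + 10786) - 11193 = (-39708800124 + 10786) - 11193 = -39708789338 - 11193 = -39708800531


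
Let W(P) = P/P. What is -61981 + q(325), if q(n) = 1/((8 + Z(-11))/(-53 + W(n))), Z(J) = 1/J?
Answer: -5392919/87 ≈ -61988.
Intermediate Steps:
W(P) = 1
q(n) = -572/87 (q(n) = 1/((8 + 1/(-11))/(-53 + 1)) = 1/((8 - 1/11)/(-52)) = 1/((87/11)*(-1/52)) = 1/(-87/572) = -572/87)
-61981 + q(325) = -61981 - 572/87 = -5392919/87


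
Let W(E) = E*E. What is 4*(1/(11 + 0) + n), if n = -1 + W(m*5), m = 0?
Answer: -40/11 ≈ -3.6364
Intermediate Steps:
W(E) = E**2
n = -1 (n = -1 + (0*5)**2 = -1 + 0**2 = -1 + 0 = -1)
4*(1/(11 + 0) + n) = 4*(1/(11 + 0) - 1) = 4*(1/11 - 1) = 4*(-10/11) = -40/11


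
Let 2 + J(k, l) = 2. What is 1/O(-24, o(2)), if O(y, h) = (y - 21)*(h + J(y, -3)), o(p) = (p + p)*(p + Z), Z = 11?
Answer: -1/2340 ≈ -0.00042735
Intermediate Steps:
J(k, l) = 0 (J(k, l) = -2 + 2 = 0)
o(p) = 2*p*(11 + p) (o(p) = (p + p)*(p + 11) = (2*p)*(11 + p) = 2*p*(11 + p))
O(y, h) = h*(-21 + y) (O(y, h) = (y - 21)*(h + 0) = (-21 + y)*h = h*(-21 + y))
1/O(-24, o(2)) = 1/((2*2*(11 + 2))*(-21 - 24)) = 1/((2*2*13)*(-45)) = 1/(52*(-45)) = 1/(-2340) = -1/2340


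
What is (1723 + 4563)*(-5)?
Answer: -31430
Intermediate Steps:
(1723 + 4563)*(-5) = 6286*(-5) = -31430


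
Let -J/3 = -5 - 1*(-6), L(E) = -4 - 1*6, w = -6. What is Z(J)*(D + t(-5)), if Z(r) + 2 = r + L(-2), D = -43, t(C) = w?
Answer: 735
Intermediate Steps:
L(E) = -10 (L(E) = -4 - 6 = -10)
t(C) = -6
J = -3 (J = -3*(-5 - 1*(-6)) = -3*(-5 + 6) = -3*1 = -3)
Z(r) = -12 + r (Z(r) = -2 + (r - 10) = -2 + (-10 + r) = -12 + r)
Z(J)*(D + t(-5)) = (-12 - 3)*(-43 - 6) = -15*(-49) = 735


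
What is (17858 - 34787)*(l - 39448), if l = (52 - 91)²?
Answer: 642066183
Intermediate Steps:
l = 1521 (l = (-39)² = 1521)
(17858 - 34787)*(l - 39448) = (17858 - 34787)*(1521 - 39448) = -16929*(-37927) = 642066183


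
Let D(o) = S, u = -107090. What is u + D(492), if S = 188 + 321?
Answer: -106581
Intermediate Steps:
S = 509
D(o) = 509
u + D(492) = -107090 + 509 = -106581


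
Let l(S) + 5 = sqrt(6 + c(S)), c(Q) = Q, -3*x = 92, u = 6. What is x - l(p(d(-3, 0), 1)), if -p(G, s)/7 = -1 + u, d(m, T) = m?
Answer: -77/3 - I*sqrt(29) ≈ -25.667 - 5.3852*I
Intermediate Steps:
x = -92/3 (x = -1/3*92 = -92/3 ≈ -30.667)
p(G, s) = -35 (p(G, s) = -7*(-1 + 6) = -7*5 = -35)
l(S) = -5 + sqrt(6 + S)
x - l(p(d(-3, 0), 1)) = -92/3 - (-5 + sqrt(6 - 35)) = -92/3 - (-5 + sqrt(-29)) = -92/3 - (-5 + I*sqrt(29)) = -92/3 + (5 - I*sqrt(29)) = -77/3 - I*sqrt(29)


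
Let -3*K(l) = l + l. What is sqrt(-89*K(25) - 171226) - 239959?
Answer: -239959 + 2*I*sqrt(381921)/3 ≈ -2.3996e+5 + 412.0*I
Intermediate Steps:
K(l) = -2*l/3 (K(l) = -(l + l)/3 = -2*l/3)
sqrt(-89*K(25) - 171226) - 239959 = sqrt(-(-178)*25/3 - 171226) - 239959 = sqrt(-89*(-50/3) - 171226) - 239959 = sqrt(4450/3 - 171226) - 239959 = sqrt(-509228/3) - 239959 = 2*I*sqrt(381921)/3 - 239959 = -239959 + 2*I*sqrt(381921)/3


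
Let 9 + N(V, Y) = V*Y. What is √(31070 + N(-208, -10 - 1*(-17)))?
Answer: √29605 ≈ 172.06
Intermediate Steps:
N(V, Y) = -9 + V*Y
√(31070 + N(-208, -10 - 1*(-17))) = √(31070 + (-9 - 208*(-10 - 1*(-17)))) = √(31070 + (-9 - 208*(-10 + 17))) = √(31070 + (-9 - 208*7)) = √(31070 + (-9 - 1456)) = √(31070 - 1465) = √29605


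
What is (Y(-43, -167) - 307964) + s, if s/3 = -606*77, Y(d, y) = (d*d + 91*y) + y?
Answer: -461465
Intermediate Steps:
Y(d, y) = d² + 92*y (Y(d, y) = (d² + 91*y) + y = d² + 92*y)
s = -139986 (s = 3*(-606*77) = 3*(-46662) = -139986)
(Y(-43, -167) - 307964) + s = (((-43)² + 92*(-167)) - 307964) - 139986 = ((1849 - 15364) - 307964) - 139986 = (-13515 - 307964) - 139986 = -321479 - 139986 = -461465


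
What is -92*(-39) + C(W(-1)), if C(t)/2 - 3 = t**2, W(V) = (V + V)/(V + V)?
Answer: 3596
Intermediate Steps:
W(V) = 1 (W(V) = (2*V)/((2*V)) = (2*V)*(1/(2*V)) = 1)
C(t) = 6 + 2*t**2
-92*(-39) + C(W(-1)) = -92*(-39) + (6 + 2*1**2) = 3588 + (6 + 2*1) = 3588 + (6 + 2) = 3588 + 8 = 3596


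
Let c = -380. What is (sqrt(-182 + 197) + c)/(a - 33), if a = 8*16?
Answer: -4 + sqrt(15)/95 ≈ -3.9592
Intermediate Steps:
a = 128
(sqrt(-182 + 197) + c)/(a - 33) = (sqrt(-182 + 197) - 380)/(128 - 33) = (sqrt(15) - 380)/95 = (-380 + sqrt(15))*(1/95) = -4 + sqrt(15)/95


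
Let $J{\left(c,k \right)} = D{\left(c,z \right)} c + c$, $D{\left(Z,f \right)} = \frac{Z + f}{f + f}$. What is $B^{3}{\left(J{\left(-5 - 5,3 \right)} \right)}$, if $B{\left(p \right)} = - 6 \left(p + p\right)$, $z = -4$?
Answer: $35937000$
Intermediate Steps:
$D{\left(Z,f \right)} = \frac{Z + f}{2 f}$
$J{\left(c,k \right)} = c + c \left(\frac{1}{2} - \frac{c}{8}\right)$ ($J{\left(c,k \right)} = \frac{c - 4}{2 \left(-4\right)} c + c = \frac{1}{2} \left(- \frac{1}{4}\right) \left(-4 + c\right) c + c = \left(\frac{1}{2} - \frac{c}{8}\right) c + c = c \left(\frac{1}{2} - \frac{c}{8}\right) + c = c + c \left(\frac{1}{2} - \frac{c}{8}\right)$)
$B{\left(p \right)} = - 12 p$ ($B{\left(p \right)} = - 6 \cdot 2 p = - 12 p$)
$B^{3}{\left(J{\left(-5 - 5,3 \right)} \right)} = \left(- 12 \frac{\left(-5 - 5\right) \left(12 - \left(-5 - 5\right)\right)}{8}\right)^{3} = \left(- 12 \cdot \frac{1}{8} \left(-10\right) \left(12 - -10\right)\right)^{3} = \left(- 12 \cdot \frac{1}{8} \left(-10\right) \left(12 + 10\right)\right)^{3} = \left(- 12 \cdot \frac{1}{8} \left(-10\right) 22\right)^{3} = \left(\left(-12\right) \left(- \frac{55}{2}\right)\right)^{3} = 330^{3} = 35937000$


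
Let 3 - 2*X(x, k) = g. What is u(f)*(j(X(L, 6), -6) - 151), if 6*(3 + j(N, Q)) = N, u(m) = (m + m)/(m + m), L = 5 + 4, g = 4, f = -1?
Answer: -1849/12 ≈ -154.08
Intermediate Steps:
L = 9
X(x, k) = -½ (X(x, k) = 3/2 - ½*4 = 3/2 - 2 = -½)
u(m) = 1 (u(m) = (2*m)/((2*m)) = (2*m)*(1/(2*m)) = 1)
j(N, Q) = -3 + N/6
u(f)*(j(X(L, 6), -6) - 151) = 1*((-3 + (⅙)*(-½)) - 151) = 1*((-3 - 1/12) - 151) = 1*(-37/12 - 151) = 1*(-1849/12) = -1849/12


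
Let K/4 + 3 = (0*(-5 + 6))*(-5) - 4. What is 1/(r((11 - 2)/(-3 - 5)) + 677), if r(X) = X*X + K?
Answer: 64/41617 ≈ 0.0015378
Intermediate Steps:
K = -28 (K = -12 + 4*((0*(-5 + 6))*(-5) - 4) = -12 + 4*((0*1)*(-5) - 4) = -12 + 4*(0*(-5) - 4) = -12 + 4*(0 - 4) = -12 + 4*(-4) = -12 - 16 = -28)
r(X) = -28 + X² (r(X) = X*X - 28 = X² - 28 = -28 + X²)
1/(r((11 - 2)/(-3 - 5)) + 677) = 1/((-28 + ((11 - 2)/(-3 - 5))²) + 677) = 1/((-28 + (9/(-8))²) + 677) = 1/((-28 + (9*(-⅛))²) + 677) = 1/((-28 + (-9/8)²) + 677) = 1/((-28 + 81/64) + 677) = 1/(-1711/64 + 677) = 1/(41617/64) = 64/41617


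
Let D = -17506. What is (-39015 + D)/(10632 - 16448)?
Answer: 56521/5816 ≈ 9.7182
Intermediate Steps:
(-39015 + D)/(10632 - 16448) = (-39015 - 17506)/(10632 - 16448) = -56521/(-5816) = -56521*(-1/5816) = 56521/5816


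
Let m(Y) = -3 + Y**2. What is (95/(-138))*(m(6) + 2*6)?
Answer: -1425/46 ≈ -30.978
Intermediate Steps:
(95/(-138))*(m(6) + 2*6) = (95/(-138))*((-3 + 6**2) + 2*6) = (95*(-1/138))*((-3 + 36) + 12) = -95*(33 + 12)/138 = -95/138*45 = -1425/46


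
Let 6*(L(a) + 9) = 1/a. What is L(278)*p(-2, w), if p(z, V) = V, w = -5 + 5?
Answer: 0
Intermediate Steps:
w = 0
L(a) = -9 + 1/(6*a)
L(278)*p(-2, w) = (-9 + (⅙)/278)*0 = (-9 + (⅙)*(1/278))*0 = (-9 + 1/1668)*0 = -15011/1668*0 = 0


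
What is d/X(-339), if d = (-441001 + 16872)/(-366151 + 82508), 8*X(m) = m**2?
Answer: 3393032/32596537203 ≈ 0.00010409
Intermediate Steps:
X(m) = m**2/8
d = 424129/283643 (d = -424129/(-283643) = -424129*(-1/283643) = 424129/283643 ≈ 1.4953)
d/X(-339) = 424129/(283643*(((1/8)*(-339)**2))) = 424129/(283643*(((1/8)*114921))) = 424129/(283643*(114921/8)) = (424129/283643)*(8/114921) = 3393032/32596537203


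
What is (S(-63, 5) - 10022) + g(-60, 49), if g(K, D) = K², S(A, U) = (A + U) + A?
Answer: -6543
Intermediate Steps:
S(A, U) = U + 2*A
(S(-63, 5) - 10022) + g(-60, 49) = ((5 + 2*(-63)) - 10022) + (-60)² = ((5 - 126) - 10022) + 3600 = (-121 - 10022) + 3600 = -10143 + 3600 = -6543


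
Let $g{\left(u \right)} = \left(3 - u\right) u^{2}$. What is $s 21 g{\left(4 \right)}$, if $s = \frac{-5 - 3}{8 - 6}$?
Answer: $1344$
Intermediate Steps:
$s = -4$ ($s = - \frac{8}{2} = \left(-8\right) \frac{1}{2} = -4$)
$g{\left(u \right)} = u^{2} \left(3 - u\right)$
$s 21 g{\left(4 \right)} = \left(-4\right) 21 \cdot 4^{2} \left(3 - 4\right) = - 84 \cdot 16 \left(3 - 4\right) = - 84 \cdot 16 \left(-1\right) = \left(-84\right) \left(-16\right) = 1344$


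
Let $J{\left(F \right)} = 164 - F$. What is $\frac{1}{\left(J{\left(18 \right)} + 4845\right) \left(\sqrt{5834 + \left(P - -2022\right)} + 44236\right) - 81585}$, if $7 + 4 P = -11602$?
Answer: $\frac{126114452}{27833425742383387} - \frac{1426 \sqrt{19815}}{27833425742383387} \approx 4.5238 \cdot 10^{-9}$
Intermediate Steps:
$P = - \frac{11609}{4}$ ($P = - \frac{7}{4} + \frac{1}{4} \left(-11602\right) = - \frac{7}{4} - \frac{5801}{2} = - \frac{11609}{4} \approx -2902.3$)
$\frac{1}{\left(J{\left(18 \right)} + 4845\right) \left(\sqrt{5834 + \left(P - -2022\right)} + 44236\right) - 81585} = \frac{1}{\left(\left(164 - 18\right) + 4845\right) \left(\sqrt{5834 - \frac{3521}{4}} + 44236\right) - 81585} = \frac{1}{\left(\left(164 - 18\right) + 4845\right) \left(\sqrt{5834 + \left(- \frac{11609}{4} + 2022\right)} + 44236\right) - 81585} = \frac{1}{\left(146 + 4845\right) \left(\sqrt{5834 - \frac{3521}{4}} + 44236\right) - 81585} = \frac{1}{4991 \left(\sqrt{\frac{19815}{4}} + 44236\right) - 81585} = \frac{1}{4991 \left(\frac{\sqrt{19815}}{2} + 44236\right) - 81585} = \frac{1}{4991 \left(44236 + \frac{\sqrt{19815}}{2}\right) - 81585} = \frac{1}{\left(220781876 + \frac{4991 \sqrt{19815}}{2}\right) - 81585} = \frac{1}{220700291 + \frac{4991 \sqrt{19815}}{2}}$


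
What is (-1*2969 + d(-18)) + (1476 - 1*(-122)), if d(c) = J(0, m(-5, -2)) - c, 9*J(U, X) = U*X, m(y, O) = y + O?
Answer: -1353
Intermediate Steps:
m(y, O) = O + y
J(U, X) = U*X/9 (J(U, X) = (U*X)/9 = U*X/9)
d(c) = -c (d(c) = (1/9)*0*(-2 - 5) - c = (1/9)*0*(-7) - c = 0 - c = -c)
(-1*2969 + d(-18)) + (1476 - 1*(-122)) = (-1*2969 - 1*(-18)) + (1476 - 1*(-122)) = (-2969 + 18) + (1476 + 122) = -2951 + 1598 = -1353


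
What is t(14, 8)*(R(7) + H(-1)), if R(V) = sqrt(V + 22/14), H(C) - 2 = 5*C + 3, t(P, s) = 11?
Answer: 22*sqrt(105)/7 ≈ 32.205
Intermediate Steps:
H(C) = 5 + 5*C (H(C) = 2 + (5*C + 3) = 2 + (3 + 5*C) = 5 + 5*C)
R(V) = sqrt(11/7 + V) (R(V) = sqrt(V + 22*(1/14)) = sqrt(V + 11/7) = sqrt(11/7 + V))
t(14, 8)*(R(7) + H(-1)) = 11*(sqrt(77 + 49*7)/7 + (5 + 5*(-1))) = 11*(sqrt(77 + 343)/7 + (5 - 5)) = 11*(sqrt(420)/7 + 0) = 11*((2*sqrt(105))/7 + 0) = 11*(2*sqrt(105)/7 + 0) = 11*(2*sqrt(105)/7) = 22*sqrt(105)/7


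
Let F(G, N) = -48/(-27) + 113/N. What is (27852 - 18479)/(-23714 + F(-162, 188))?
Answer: -15859116/40120063 ≈ -0.39529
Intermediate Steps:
F(G, N) = 16/9 + 113/N (F(G, N) = -48*(-1/27) + 113/N = 16/9 + 113/N)
(27852 - 18479)/(-23714 + F(-162, 188)) = (27852 - 18479)/(-23714 + (16/9 + 113/188)) = 9373/(-23714 + (16/9 + 113*(1/188))) = 9373/(-23714 + (16/9 + 113/188)) = 9373/(-23714 + 4025/1692) = 9373/(-40120063/1692) = 9373*(-1692/40120063) = -15859116/40120063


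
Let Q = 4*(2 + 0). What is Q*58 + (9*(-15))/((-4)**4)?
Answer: 118649/256 ≈ 463.47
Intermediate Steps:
Q = 8 (Q = 4*2 = 8)
Q*58 + (9*(-15))/((-4)**4) = 8*58 + (9*(-15))/((-4)**4) = 464 - 135/256 = 118649/256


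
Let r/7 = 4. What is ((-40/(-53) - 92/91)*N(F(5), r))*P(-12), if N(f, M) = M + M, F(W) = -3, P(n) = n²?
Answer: -1423872/689 ≈ -2066.6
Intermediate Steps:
r = 28 (r = 7*4 = 28)
N(f, M) = 2*M
((-40/(-53) - 92/91)*N(F(5), r))*P(-12) = ((-40/(-53) - 92/91)*(2*28))*(-12)² = ((-40*(-1/53) - 92*1/91)*56)*144 = ((40/53 - 92/91)*56)*144 = -1236/4823*56*144 = -9888/689*144 = -1423872/689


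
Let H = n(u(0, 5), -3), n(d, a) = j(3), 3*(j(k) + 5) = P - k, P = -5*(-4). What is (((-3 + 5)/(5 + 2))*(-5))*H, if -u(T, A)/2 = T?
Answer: -20/21 ≈ -0.95238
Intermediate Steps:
P = 20
j(k) = 5/3 - k/3 (j(k) = -5 + (20 - k)/3 = -5 + (20/3 - k/3) = 5/3 - k/3)
u(T, A) = -2*T
n(d, a) = ⅔ (n(d, a) = 5/3 - ⅓*3 = 5/3 - 1 = ⅔)
H = ⅔ ≈ 0.66667
(((-3 + 5)/(5 + 2))*(-5))*H = (((-3 + 5)/(5 + 2))*(-5))*(⅔) = ((2/7)*(-5))*(⅔) = -10/7*⅔ = -20/21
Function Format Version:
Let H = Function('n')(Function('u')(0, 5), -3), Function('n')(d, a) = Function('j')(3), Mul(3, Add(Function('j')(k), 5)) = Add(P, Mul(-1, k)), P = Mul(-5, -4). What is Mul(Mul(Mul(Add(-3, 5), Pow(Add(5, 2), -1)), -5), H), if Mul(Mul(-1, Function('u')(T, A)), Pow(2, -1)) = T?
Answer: Rational(-20, 21) ≈ -0.95238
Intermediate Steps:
P = 20
Function('j')(k) = Add(Rational(5, 3), Mul(Rational(-1, 3), k)) (Function('j')(k) = Add(-5, Mul(Rational(1, 3), Add(20, Mul(-1, k)))) = Add(-5, Add(Rational(20, 3), Mul(Rational(-1, 3), k))) = Add(Rational(5, 3), Mul(Rational(-1, 3), k)))
Function('u')(T, A) = Mul(-2, T)
Function('n')(d, a) = Rational(2, 3) (Function('n')(d, a) = Add(Rational(5, 3), Mul(Rational(-1, 3), 3)) = Add(Rational(5, 3), -1) = Rational(2, 3))
H = Rational(2, 3) ≈ 0.66667
Mul(Mul(Mul(Add(-3, 5), Pow(Add(5, 2), -1)), -5), H) = Mul(Mul(Mul(Add(-3, 5), Pow(Add(5, 2), -1)), -5), Rational(2, 3)) = Mul(Mul(Mul(2, Pow(7, -1)), -5), Rational(2, 3)) = Mul(Mul(Mul(2, Rational(1, 7)), -5), Rational(2, 3)) = Mul(Mul(Rational(2, 7), -5), Rational(2, 3)) = Mul(Rational(-10, 7), Rational(2, 3)) = Rational(-20, 21)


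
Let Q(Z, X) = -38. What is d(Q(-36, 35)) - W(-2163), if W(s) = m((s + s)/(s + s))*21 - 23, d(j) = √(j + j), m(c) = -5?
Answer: 128 + 2*I*√19 ≈ 128.0 + 8.7178*I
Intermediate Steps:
d(j) = √2*√j (d(j) = √(2*j) = √2*√j)
W(s) = -128 (W(s) = -5*21 - 23 = -105 - 23 = -128)
d(Q(-36, 35)) - W(-2163) = √2*√(-38) - 1*(-128) = √2*(I*√38) + 128 = 2*I*√19 + 128 = 128 + 2*I*√19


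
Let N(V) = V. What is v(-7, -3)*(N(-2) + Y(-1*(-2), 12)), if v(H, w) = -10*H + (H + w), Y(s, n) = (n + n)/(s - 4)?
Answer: -840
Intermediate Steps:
Y(s, n) = 2*n/(-4 + s) (Y(s, n) = (2*n)/(-4 + s) = 2*n/(-4 + s))
v(H, w) = w - 9*H
v(-7, -3)*(N(-2) + Y(-1*(-2), 12)) = (-3 - 9*(-7))*(-2 + 2*12/(-4 - 1*(-2))) = (-3 + 63)*(-2 + 2*12/(-4 + 2)) = 60*(-2 + 2*12/(-2)) = 60*(-2 + 2*12*(-1/2)) = 60*(-2 - 12) = 60*(-14) = -840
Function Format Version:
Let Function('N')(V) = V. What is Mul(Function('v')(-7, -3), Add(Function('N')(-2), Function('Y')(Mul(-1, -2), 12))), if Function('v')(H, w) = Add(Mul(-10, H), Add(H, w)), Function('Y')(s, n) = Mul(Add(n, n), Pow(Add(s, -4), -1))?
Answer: -840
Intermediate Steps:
Function('Y')(s, n) = Mul(2, n, Pow(Add(-4, s), -1)) (Function('Y')(s, n) = Mul(Mul(2, n), Pow(Add(-4, s), -1)) = Mul(2, n, Pow(Add(-4, s), -1)))
Function('v')(H, w) = Add(w, Mul(-9, H))
Mul(Function('v')(-7, -3), Add(Function('N')(-2), Function('Y')(Mul(-1, -2), 12))) = Mul(Add(-3, Mul(-9, -7)), Add(-2, Mul(2, 12, Pow(Add(-4, Mul(-1, -2)), -1)))) = Mul(Add(-3, 63), Add(-2, Mul(2, 12, Pow(Add(-4, 2), -1)))) = Mul(60, Add(-2, Mul(2, 12, Pow(-2, -1)))) = Mul(60, Add(-2, Mul(2, 12, Rational(-1, 2)))) = Mul(60, Add(-2, -12)) = Mul(60, -14) = -840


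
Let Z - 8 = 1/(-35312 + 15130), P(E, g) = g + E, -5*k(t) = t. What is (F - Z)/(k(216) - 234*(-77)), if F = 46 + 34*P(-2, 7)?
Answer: 20989285/1813837068 ≈ 0.011572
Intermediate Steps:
k(t) = -t/5
P(E, g) = E + g
F = 216 (F = 46 + 34*(-2 + 7) = 46 + 34*5 = 46 + 170 = 216)
Z = 161455/20182 (Z = 8 + 1/(-35312 + 15130) = 8 + 1/(-20182) = 8 - 1/20182 = 161455/20182 ≈ 8.0000)
(F - Z)/(k(216) - 234*(-77)) = (216 - 1*161455/20182)/(-⅕*216 - 234*(-77)) = (216 - 161455/20182)/(-216/5 + 18018) = 4197857/(20182*(89874/5)) = (4197857/20182)*(5/89874) = 20989285/1813837068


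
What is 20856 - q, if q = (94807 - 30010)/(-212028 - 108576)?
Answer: 2228860607/106868 ≈ 20856.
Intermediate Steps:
q = -21599/106868 (q = 64797/(-320604) = 64797*(-1/320604) = -21599/106868 ≈ -0.20211)
20856 - q = 20856 - 1*(-21599/106868) = 20856 + 21599/106868 = 2228860607/106868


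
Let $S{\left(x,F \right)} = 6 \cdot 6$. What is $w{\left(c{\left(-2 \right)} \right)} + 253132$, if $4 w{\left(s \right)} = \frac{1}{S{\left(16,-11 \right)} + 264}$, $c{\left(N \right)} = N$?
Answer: $\frac{303758401}{1200} \approx 2.5313 \cdot 10^{5}$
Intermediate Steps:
$S{\left(x,F \right)} = 36$
$w{\left(s \right)} = \frac{1}{1200}$ ($w{\left(s \right)} = \frac{1}{4 \left(36 + 264\right)} = \frac{1}{4 \cdot 300} = \frac{1}{4} \cdot \frac{1}{300} = \frac{1}{1200}$)
$w{\left(c{\left(-2 \right)} \right)} + 253132 = \frac{1}{1200} + 253132 = \frac{303758401}{1200}$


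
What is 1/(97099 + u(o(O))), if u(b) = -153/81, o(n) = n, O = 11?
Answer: 9/873874 ≈ 1.0299e-5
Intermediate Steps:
u(b) = -17/9 (u(b) = -153*1/81 = -17/9)
1/(97099 + u(o(O))) = 1/(97099 - 17/9) = 1/(873874/9) = 9/873874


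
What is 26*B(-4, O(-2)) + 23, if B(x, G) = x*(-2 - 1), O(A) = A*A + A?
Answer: 335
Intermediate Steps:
O(A) = A + A**2 (O(A) = A**2 + A = A + A**2)
B(x, G) = -3*x (B(x, G) = x*(-3) = -3*x)
26*B(-4, O(-2)) + 23 = 26*(-3*(-4)) + 23 = 26*12 + 23 = 312 + 23 = 335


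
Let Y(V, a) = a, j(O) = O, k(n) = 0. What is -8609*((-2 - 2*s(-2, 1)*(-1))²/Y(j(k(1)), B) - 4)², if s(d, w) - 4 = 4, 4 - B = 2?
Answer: -76069124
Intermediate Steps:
B = 2 (B = 4 - 1*2 = 4 - 2 = 2)
s(d, w) = 8 (s(d, w) = 4 + 4 = 8)
-8609*((-2 - 2*s(-2, 1)*(-1))²/Y(j(k(1)), B) - 4)² = -8609*((-2 - 2*8*(-1))²/2 - 4)² = -8609*((-2 - 16*(-1))²*(½) - 4)² = -8609*((-2 + 16)²*(½) - 4)² = -8609*(14²*(½) - 4)² = -8609*(196*(½) - 4)² = -8609*(98 - 4)² = -8609*94² = -8609*8836 = -76069124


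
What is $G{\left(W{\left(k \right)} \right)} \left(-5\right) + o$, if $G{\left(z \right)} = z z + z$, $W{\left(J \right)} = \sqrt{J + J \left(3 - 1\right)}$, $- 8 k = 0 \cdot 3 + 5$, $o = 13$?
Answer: $\frac{179}{8} - \frac{5 i \sqrt{30}}{4} \approx 22.375 - 6.8465 i$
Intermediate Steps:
$k = - \frac{5}{8}$ ($k = - \frac{0 \cdot 3 + 5}{8} = - \frac{0 + 5}{8} = \left(- \frac{1}{8}\right) 5 = - \frac{5}{8} \approx -0.625$)
$W{\left(J \right)} = \sqrt{3} \sqrt{J}$ ($W{\left(J \right)} = \sqrt{J + J 2} = \sqrt{J + 2 J} = \sqrt{3 J} = \sqrt{3} \sqrt{J}$)
$G{\left(z \right)} = z + z^{2}$ ($G{\left(z \right)} = z^{2} + z = z + z^{2}$)
$G{\left(W{\left(k \right)} \right)} \left(-5\right) + o = \sqrt{3} \sqrt{- \frac{5}{8}} \left(1 + \sqrt{3} \sqrt{- \frac{5}{8}}\right) \left(-5\right) + 13 = \sqrt{3} \frac{i \sqrt{10}}{4} \left(1 + \sqrt{3} \frac{i \sqrt{10}}{4}\right) \left(-5\right) + 13 = \frac{i \sqrt{30}}{4} \left(1 + \frac{i \sqrt{30}}{4}\right) \left(-5\right) + 13 = \frac{i \sqrt{30} \left(1 + \frac{i \sqrt{30}}{4}\right)}{4} \left(-5\right) + 13 = - \frac{5 i \sqrt{30} \left(1 + \frac{i \sqrt{30}}{4}\right)}{4} + 13 = 13 - \frac{5 i \sqrt{30} \left(1 + \frac{i \sqrt{30}}{4}\right)}{4}$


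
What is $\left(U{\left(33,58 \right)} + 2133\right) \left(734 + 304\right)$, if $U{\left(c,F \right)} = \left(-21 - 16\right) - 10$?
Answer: $2165268$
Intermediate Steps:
$U{\left(c,F \right)} = -47$ ($U{\left(c,F \right)} = -37 - 10 = -47$)
$\left(U{\left(33,58 \right)} + 2133\right) \left(734 + 304\right) = \left(-47 + 2133\right) \left(734 + 304\right) = 2086 \cdot 1038 = 2165268$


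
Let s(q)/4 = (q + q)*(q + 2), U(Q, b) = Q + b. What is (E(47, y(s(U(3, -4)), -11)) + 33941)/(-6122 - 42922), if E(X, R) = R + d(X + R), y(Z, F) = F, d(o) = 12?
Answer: -5657/8174 ≈ -0.69207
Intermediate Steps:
s(q) = 8*q*(2 + q) (s(q) = 4*((q + q)*(q + 2)) = 4*((2*q)*(2 + q)) = 4*(2*q*(2 + q)) = 8*q*(2 + q))
E(X, R) = 12 + R (E(X, R) = R + 12 = 12 + R)
(E(47, y(s(U(3, -4)), -11)) + 33941)/(-6122 - 42922) = ((12 - 11) + 33941)/(-6122 - 42922) = (1 + 33941)/(-49044) = 33942*(-1/49044) = -5657/8174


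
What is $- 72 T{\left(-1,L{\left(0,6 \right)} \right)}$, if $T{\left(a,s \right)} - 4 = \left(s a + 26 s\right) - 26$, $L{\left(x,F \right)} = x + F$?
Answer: $-9216$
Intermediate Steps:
$L{\left(x,F \right)} = F + x$
$T{\left(a,s \right)} = -22 + 26 s + a s$ ($T{\left(a,s \right)} = 4 - \left(26 - 26 s - s a\right) = 4 - \left(26 - 26 s - a s\right) = 4 + \left(-26 + 26 s + a s\right) = -22 + 26 s + a s$)
$- 72 T{\left(-1,L{\left(0,6 \right)} \right)} = - 72 \left(-22 + 26 \left(6 + 0\right) - \left(6 + 0\right)\right) = - 72 \left(-22 + 26 \cdot 6 - 6\right) = - 72 \left(-22 + 156 - 6\right) = \left(-72\right) 128 = -9216$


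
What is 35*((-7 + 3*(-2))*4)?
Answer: -1820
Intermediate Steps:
35*((-7 + 3*(-2))*4) = 35*((-7 - 6)*4) = 35*(-13*4) = 35*(-52) = -1820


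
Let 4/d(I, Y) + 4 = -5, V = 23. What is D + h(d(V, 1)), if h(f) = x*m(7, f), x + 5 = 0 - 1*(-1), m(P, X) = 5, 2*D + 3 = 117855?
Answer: 58906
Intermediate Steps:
D = 58926 (D = -3/2 + (½)*117855 = -3/2 + 117855/2 = 58926)
d(I, Y) = -4/9 (d(I, Y) = 4/(-4 - 5) = 4/(-9) = 4*(-⅑) = -4/9)
x = -4 (x = -5 + (0 - 1*(-1)) = -5 + (0 + 1) = -5 + 1 = -4)
h(f) = -20 (h(f) = -4*5 = -20)
D + h(d(V, 1)) = 58926 - 20 = 58906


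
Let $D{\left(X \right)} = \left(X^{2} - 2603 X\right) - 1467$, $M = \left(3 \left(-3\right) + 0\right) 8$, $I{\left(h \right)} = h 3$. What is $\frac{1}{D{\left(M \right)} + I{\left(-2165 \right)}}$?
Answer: $\frac{1}{184638} \approx 5.416 \cdot 10^{-6}$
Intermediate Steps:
$I{\left(h \right)} = 3 h$
$M = -72$ ($M = \left(-9 + 0\right) 8 = \left(-9\right) 8 = -72$)
$D{\left(X \right)} = -1467 + X^{2} - 2603 X$ ($D{\left(X \right)} = \left(X^{2} - 2603 X\right) - 1467 = -1467 + X^{2} - 2603 X$)
$\frac{1}{D{\left(M \right)} + I{\left(-2165 \right)}} = \frac{1}{\left(-1467 + \left(-72\right)^{2} - -187416\right) + 3 \left(-2165\right)} = \frac{1}{\left(-1467 + 5184 + 187416\right) - 6495} = \frac{1}{191133 - 6495} = \frac{1}{184638}$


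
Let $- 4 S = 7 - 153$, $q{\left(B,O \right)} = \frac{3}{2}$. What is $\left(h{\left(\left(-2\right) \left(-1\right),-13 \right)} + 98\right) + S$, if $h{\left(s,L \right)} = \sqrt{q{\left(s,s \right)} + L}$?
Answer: $\frac{269}{2} + \frac{i \sqrt{46}}{2} \approx 134.5 + 3.3912 i$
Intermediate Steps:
$q{\left(B,O \right)} = \frac{3}{2}$ ($q{\left(B,O \right)} = 3 \cdot \frac{1}{2} = \frac{3}{2}$)
$h{\left(s,L \right)} = \sqrt{\frac{3}{2} + L}$
$S = \frac{73}{2}$ ($S = - \frac{7 - 153}{4} = \left(- \frac{1}{4}\right) \left(-146\right) = \frac{73}{2} \approx 36.5$)
$\left(h{\left(\left(-2\right) \left(-1\right),-13 \right)} + 98\right) + S = \left(\frac{\sqrt{6 + 4 \left(-13\right)}}{2} + 98\right) + \frac{73}{2} = \left(\frac{\sqrt{6 - 52}}{2} + 98\right) + \frac{73}{2} = \left(\frac{\sqrt{-46}}{2} + 98\right) + \frac{73}{2} = \left(\frac{i \sqrt{46}}{2} + 98\right) + \frac{73}{2} = \left(98 + \frac{i \sqrt{46}}{2}\right) + \frac{73}{2} = \frac{269}{2} + \frac{i \sqrt{46}}{2}$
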